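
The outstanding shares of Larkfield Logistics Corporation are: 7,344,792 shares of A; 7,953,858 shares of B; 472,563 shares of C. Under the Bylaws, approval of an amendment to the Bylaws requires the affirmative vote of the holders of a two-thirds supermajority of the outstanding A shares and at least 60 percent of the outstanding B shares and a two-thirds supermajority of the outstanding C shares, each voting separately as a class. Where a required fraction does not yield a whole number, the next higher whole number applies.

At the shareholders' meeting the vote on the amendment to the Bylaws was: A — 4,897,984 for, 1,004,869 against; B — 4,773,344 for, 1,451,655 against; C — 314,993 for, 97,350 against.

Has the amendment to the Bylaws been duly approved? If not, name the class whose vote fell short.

Not approved — the C shares did not give the required vote.

A: 2/3 of 7344792 = 4896528; 4,896,528 required, 4,897,984 in favor — approved.
B: 3/5 of 7953858 = 4772314.80, rounded up to 4772315; 4,772,315 required, 4,773,344 in favor — approved.
C: 2/3 of 472563 = 315042; 315,042 required, 314,993 in favor — not approved.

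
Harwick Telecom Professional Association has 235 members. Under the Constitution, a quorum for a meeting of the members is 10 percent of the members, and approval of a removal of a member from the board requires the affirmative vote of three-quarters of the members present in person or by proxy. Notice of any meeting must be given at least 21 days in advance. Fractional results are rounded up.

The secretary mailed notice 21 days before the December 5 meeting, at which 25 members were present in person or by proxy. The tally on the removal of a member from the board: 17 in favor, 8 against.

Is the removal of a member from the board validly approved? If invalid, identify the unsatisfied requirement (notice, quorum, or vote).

Invalid — vote requirement not satisfied.

Notice: 21 days given; 21 required. Satisfied.
Quorum: 10% of 235 = 23.50, rounded up to 24; 25 present. Satisfied.
Vote: requires three-fourths of those present (25); 3/4 of 25 = 18.75, rounded up to 19, so 19 needed; 17 in favor. Not satisfied.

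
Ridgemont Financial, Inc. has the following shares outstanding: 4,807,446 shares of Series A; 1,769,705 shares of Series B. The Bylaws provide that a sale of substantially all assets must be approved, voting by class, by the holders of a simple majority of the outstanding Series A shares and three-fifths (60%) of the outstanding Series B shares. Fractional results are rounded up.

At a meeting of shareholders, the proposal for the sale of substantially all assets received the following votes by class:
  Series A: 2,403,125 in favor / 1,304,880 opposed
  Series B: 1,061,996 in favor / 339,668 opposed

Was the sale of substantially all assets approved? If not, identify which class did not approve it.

Not approved — the Series A shares did not give the required vote.

Series A: a majority of 4807446 is 2403724; 2,403,724 required, 2,403,125 in favor — not approved.
Series B: 3/5 of 1769705 = 1061823; 1,061,823 required, 1,061,996 in favor — approved.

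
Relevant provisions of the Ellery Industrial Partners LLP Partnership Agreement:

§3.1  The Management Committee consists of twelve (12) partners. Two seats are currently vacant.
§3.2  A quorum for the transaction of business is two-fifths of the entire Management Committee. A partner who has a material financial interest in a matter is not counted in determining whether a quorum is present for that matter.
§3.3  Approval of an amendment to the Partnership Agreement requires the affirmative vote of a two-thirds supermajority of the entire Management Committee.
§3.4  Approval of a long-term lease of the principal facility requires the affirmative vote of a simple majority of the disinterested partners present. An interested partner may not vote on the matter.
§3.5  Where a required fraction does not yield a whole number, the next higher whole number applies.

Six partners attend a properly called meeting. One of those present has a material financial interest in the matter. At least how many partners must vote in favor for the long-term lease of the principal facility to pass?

3

The long-term lease of the principal facility requires a majority of the disinterested partners present (6 − 1 = 5).
A majority of 5 is 3.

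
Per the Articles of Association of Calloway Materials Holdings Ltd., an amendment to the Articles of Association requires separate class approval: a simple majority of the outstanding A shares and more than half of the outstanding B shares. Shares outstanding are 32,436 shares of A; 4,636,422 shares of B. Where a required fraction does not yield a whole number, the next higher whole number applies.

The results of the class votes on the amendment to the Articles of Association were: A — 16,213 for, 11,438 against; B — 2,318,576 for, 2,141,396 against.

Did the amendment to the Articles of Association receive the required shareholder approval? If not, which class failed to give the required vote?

A: a majority of 32436 is 16219; 16,219 required, 16,213 in favor — not approved.
B: a majority of 4636422 is 2318212; 2,318,212 required, 2,318,576 in favor — approved.

Not approved — the A shares did not give the required vote.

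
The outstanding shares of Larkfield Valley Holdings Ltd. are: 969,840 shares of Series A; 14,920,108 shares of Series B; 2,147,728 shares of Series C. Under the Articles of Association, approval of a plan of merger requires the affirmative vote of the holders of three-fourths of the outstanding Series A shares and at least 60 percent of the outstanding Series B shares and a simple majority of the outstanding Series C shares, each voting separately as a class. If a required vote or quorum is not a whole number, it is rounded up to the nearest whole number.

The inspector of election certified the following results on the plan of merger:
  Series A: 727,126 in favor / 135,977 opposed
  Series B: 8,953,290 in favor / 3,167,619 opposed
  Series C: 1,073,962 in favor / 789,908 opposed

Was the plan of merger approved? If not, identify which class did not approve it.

Not approved — the Series A shares did not give the required vote.

Series A: 3/4 of 969840 = 727380; 727,380 required, 727,126 in favor — not approved.
Series B: 3/5 of 14920108 = 8952064.80, rounded up to 8952065; 8,952,065 required, 8,953,290 in favor — approved.
Series C: a majority of 2147728 is 1073865; 1,073,865 required, 1,073,962 in favor — approved.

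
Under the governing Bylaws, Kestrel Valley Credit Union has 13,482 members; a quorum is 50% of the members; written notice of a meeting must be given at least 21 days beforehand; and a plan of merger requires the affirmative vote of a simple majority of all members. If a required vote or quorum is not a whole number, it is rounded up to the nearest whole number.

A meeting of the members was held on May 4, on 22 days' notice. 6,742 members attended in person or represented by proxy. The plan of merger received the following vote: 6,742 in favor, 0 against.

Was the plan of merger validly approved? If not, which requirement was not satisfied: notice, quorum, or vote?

Notice: 22 days given; 21 required. Satisfied.
Quorum: 50% of 13,482 = 6,741; 6,742 present. Satisfied.
Vote: requires a majority of all members (13,482); a majority of 13482 is 6742, so 6,742 needed; 6,742 in favor. Satisfied.

Valid — all requirements satisfied.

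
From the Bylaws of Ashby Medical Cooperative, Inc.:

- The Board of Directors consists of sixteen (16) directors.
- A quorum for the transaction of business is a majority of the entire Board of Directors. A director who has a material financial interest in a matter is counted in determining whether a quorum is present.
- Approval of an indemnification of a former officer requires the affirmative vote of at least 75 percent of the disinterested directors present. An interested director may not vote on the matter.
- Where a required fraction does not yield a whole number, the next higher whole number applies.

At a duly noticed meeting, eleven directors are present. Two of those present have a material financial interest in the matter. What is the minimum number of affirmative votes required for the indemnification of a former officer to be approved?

7

The indemnification of a former officer requires three-fourths of the disinterested directors present (11 − 2 = 9).
3/4 of 9 = 6.75, rounded up to 7.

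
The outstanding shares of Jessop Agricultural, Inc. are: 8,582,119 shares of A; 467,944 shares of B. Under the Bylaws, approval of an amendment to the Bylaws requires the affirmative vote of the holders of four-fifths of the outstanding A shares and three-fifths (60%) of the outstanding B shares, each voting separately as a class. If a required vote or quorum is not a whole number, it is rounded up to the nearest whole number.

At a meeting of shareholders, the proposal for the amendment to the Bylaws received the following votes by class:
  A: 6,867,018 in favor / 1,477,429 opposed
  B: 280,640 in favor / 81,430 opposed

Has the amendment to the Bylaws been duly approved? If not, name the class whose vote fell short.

A: 4/5 of 8582119 = 6865695.20, rounded up to 6865696; 6,865,696 required, 6,867,018 in favor — approved.
B: 3/5 of 467944 = 280766.40, rounded up to 280767; 280,767 required, 280,640 in favor — not approved.

Not approved — the B shares did not give the required vote.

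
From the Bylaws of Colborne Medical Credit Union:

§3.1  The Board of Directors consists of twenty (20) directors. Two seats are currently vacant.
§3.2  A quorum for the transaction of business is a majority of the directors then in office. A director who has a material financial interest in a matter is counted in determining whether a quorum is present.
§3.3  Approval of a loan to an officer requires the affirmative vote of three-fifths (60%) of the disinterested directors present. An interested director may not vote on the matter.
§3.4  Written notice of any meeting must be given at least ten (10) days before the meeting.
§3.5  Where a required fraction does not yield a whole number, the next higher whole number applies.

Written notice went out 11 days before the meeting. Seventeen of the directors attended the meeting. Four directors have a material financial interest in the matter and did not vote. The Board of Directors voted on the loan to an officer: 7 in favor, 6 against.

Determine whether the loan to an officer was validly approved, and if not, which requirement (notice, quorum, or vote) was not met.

Notice: 11 days given; 10 required (11 ≥ 10). Satisfied.
Quorum: 17 present (interested directors count toward quorum); quorum is 10. Satisfied.
Vote: the loan to an officer requires three-fifths of the disinterested directors present (17 − 4 = 13). 3/5 of 13 = 7.80, rounded up to 8, so 8 affirmative votes are needed; 7 voted in favor. Not satisfied.

Invalid — vote requirement not satisfied.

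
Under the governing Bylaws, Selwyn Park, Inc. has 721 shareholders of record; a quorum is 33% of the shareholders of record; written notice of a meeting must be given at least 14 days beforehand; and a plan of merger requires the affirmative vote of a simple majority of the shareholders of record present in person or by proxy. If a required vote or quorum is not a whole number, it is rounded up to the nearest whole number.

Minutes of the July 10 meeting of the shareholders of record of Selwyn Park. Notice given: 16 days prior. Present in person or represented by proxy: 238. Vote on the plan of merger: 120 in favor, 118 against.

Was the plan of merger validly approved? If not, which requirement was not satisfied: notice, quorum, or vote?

Notice: 16 days given; 14 required. Satisfied.
Quorum: 33% of 721 = 237.93, rounded up to 238; 238 present. Satisfied.
Vote: requires a majority of those present (238); a majority of 238 is 120, so 120 needed; 120 in favor. Satisfied.

Valid — all requirements satisfied.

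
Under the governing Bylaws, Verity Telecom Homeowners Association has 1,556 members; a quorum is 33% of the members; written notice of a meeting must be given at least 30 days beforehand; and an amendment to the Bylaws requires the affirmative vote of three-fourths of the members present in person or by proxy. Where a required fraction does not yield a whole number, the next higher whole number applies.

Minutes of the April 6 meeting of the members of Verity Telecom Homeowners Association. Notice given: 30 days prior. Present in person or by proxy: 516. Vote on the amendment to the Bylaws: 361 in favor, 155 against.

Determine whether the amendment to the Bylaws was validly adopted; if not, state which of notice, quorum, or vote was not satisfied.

Notice: 30 days given; 30 required. Satisfied.
Quorum: 33% of 1,556 = 513.48, rounded up to 514; 516 present. Satisfied.
Vote: requires three-fourths of those present (516); 3/4 of 516 = 387, so 387 needed; 361 in favor. Not satisfied.

Invalid — vote requirement not satisfied.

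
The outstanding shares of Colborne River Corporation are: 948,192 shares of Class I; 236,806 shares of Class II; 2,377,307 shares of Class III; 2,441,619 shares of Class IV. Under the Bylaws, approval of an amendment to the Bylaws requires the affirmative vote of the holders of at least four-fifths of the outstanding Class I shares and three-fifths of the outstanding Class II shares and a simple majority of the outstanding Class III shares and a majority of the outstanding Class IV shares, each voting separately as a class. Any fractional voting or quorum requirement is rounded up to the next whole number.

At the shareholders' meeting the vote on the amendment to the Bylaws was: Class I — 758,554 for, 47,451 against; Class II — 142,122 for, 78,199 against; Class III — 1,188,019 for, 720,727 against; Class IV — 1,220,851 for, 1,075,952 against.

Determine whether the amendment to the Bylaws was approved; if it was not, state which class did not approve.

Not approved — the Class III shares did not give the required vote.

Class I: 4/5 of 948192 = 758553.60, rounded up to 758554; 758,554 required, 758,554 in favor — approved.
Class II: 3/5 of 236806 = 142083.60, rounded up to 142084; 142,084 required, 142,122 in favor — approved.
Class III: a majority of 2377307 is 1188654; 1,188,654 required, 1,188,019 in favor — not approved.
Class IV: a majority of 2441619 is 1220810; 1,220,810 required, 1,220,851 in favor — approved.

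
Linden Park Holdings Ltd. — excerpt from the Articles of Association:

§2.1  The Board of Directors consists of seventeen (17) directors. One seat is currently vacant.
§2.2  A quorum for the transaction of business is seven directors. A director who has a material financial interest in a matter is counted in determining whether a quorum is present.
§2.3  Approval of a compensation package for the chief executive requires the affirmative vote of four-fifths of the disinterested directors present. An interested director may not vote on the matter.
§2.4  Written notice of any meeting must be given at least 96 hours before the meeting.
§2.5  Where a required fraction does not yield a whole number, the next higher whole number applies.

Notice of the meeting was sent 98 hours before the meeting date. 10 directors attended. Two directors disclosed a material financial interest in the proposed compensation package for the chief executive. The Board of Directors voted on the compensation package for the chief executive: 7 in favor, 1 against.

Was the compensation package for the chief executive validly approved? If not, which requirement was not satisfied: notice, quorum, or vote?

Valid — all requirements satisfied.

Notice: 98 hours given; 96 required (98 ≥ 96). Satisfied.
Quorum: 10 present (interested directors count toward quorum); quorum is 7. Satisfied.
Vote: the compensation package for the chief executive requires four-fifths of the disinterested directors present (10 − 2 = 8). 4/5 of 8 = 6.40, rounded up to 7, so 7 affirmative votes are needed; 7 voted in favor. Satisfied.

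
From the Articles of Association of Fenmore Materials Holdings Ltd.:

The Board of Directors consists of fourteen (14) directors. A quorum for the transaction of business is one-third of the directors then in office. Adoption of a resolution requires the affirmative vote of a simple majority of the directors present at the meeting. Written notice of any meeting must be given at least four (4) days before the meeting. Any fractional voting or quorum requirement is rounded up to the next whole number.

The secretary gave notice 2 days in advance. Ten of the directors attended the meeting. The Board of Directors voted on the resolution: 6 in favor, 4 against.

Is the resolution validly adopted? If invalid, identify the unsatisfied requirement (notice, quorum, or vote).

Notice: 2 days given; 4 required (2 < 4). Not satisfied.
Quorum: 10 present; quorum is 5. Satisfied.
Vote: the resolution requires a majority of the directors present (10). A majority of 10 is 6, so 6 affirmative votes are needed; 6 voted in favor. Satisfied.

Invalid — notice requirement not satisfied.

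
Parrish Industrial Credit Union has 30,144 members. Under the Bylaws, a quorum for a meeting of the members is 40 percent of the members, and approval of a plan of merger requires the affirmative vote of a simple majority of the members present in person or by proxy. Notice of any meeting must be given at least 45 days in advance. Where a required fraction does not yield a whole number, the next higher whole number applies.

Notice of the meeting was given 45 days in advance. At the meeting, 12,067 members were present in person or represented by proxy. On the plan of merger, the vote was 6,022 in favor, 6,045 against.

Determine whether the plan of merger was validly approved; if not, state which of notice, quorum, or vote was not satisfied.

Notice: 45 days given; 45 required. Satisfied.
Quorum: 40% of 30,144 = 12,057.60, rounded up to 12,058; 12,067 present. Satisfied.
Vote: requires a majority of those present (12,067); a majority of 12067 is 6034, so 6,034 needed; 6,022 in favor. Not satisfied.

Invalid — vote requirement not satisfied.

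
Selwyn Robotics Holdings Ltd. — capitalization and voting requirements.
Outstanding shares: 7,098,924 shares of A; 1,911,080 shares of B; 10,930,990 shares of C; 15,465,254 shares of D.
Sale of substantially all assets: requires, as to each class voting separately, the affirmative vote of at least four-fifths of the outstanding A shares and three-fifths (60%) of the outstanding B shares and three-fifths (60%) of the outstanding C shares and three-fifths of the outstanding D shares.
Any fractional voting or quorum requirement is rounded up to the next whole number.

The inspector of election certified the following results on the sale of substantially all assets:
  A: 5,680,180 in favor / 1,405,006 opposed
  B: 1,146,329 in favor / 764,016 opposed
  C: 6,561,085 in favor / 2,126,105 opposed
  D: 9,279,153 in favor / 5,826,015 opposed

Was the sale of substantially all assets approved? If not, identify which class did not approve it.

A: 4/5 of 7098924 = 5679139.20, rounded up to 5679140; 5,679,140 required, 5,680,180 in favor — approved.
B: 3/5 of 1911080 = 1146648; 1,146,648 required, 1,146,329 in favor — not approved.
C: 3/5 of 10930990 = 6558594; 6,558,594 required, 6,561,085 in favor — approved.
D: 3/5 of 15465254 = 9279152.40, rounded up to 9279153; 9,279,153 required, 9,279,153 in favor — approved.

Not approved — the B shares did not give the required vote.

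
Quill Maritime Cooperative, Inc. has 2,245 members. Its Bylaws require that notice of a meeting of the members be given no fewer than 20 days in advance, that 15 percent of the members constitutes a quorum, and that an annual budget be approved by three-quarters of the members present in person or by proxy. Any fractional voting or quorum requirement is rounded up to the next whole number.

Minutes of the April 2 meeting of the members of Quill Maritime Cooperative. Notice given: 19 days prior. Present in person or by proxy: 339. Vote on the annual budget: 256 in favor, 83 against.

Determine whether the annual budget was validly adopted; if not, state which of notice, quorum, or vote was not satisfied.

Invalid — notice requirement not satisfied.

Notice: 19 days given; 20 required. Not satisfied.
Quorum: 15% of 2,245 = 336.75, rounded up to 337; 339 present. Satisfied.
Vote: requires three-fourths of those present (339); 3/4 of 339 = 254.25, rounded up to 255, so 255 needed; 256 in favor. Satisfied.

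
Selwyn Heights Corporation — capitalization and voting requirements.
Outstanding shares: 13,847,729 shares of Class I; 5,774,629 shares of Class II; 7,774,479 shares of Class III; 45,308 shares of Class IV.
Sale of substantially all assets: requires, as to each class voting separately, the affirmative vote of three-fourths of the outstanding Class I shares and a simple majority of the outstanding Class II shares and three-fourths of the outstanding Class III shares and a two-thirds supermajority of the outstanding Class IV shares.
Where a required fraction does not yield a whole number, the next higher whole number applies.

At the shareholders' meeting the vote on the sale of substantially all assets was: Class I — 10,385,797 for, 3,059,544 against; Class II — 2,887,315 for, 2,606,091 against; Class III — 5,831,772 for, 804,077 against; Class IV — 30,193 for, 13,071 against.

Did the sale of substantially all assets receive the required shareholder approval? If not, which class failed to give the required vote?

Not approved — the Class IV shares did not give the required vote.

Class I: 3/4 of 13847729 = 10385796.75, rounded up to 10385797; 10,385,797 required, 10,385,797 in favor — approved.
Class II: a majority of 5774629 is 2887315; 2,887,315 required, 2,887,315 in favor — approved.
Class III: 3/4 of 7774479 = 5830859.25, rounded up to 5830860; 5,830,860 required, 5,831,772 in favor — approved.
Class IV: 2/3 of 45308 = 30205.33, rounded up to 30206; 30,206 required, 30,193 in favor — not approved.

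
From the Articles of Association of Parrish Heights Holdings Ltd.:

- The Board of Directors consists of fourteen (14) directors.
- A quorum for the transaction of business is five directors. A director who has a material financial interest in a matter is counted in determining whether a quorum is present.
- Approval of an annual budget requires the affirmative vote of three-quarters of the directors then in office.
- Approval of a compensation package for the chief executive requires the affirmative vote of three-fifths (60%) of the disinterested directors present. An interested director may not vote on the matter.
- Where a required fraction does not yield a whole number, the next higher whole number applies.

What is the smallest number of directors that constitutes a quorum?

The quorum is fixed at 5.

5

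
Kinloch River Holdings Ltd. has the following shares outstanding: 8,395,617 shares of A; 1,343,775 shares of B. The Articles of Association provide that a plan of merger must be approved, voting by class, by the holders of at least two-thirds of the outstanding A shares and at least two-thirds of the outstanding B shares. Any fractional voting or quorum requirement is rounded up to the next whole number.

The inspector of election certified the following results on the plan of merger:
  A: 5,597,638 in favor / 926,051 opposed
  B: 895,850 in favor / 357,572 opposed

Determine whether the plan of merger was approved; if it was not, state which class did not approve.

A: 2/3 of 8395617 = 5597078; 5,597,078 required, 5,597,638 in favor — approved.
B: 2/3 of 1343775 = 895850; 895,850 required, 895,850 in favor — approved.

Approved — every class gave the required vote.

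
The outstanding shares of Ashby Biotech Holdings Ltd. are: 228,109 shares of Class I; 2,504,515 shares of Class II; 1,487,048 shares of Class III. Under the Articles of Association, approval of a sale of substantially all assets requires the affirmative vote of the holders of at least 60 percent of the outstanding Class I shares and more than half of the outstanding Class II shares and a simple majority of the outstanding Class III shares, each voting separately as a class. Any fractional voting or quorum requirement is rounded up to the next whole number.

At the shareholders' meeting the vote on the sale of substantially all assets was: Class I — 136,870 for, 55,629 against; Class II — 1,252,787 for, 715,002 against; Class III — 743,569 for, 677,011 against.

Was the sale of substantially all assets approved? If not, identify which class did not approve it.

Approved — every class gave the required vote.

Class I: 3/5 of 228109 = 136865.40, rounded up to 136866; 136,866 required, 136,870 in favor — approved.
Class II: a majority of 2504515 is 1252258; 1,252,258 required, 1,252,787 in favor — approved.
Class III: a majority of 1487048 is 743525; 743,525 required, 743,569 in favor — approved.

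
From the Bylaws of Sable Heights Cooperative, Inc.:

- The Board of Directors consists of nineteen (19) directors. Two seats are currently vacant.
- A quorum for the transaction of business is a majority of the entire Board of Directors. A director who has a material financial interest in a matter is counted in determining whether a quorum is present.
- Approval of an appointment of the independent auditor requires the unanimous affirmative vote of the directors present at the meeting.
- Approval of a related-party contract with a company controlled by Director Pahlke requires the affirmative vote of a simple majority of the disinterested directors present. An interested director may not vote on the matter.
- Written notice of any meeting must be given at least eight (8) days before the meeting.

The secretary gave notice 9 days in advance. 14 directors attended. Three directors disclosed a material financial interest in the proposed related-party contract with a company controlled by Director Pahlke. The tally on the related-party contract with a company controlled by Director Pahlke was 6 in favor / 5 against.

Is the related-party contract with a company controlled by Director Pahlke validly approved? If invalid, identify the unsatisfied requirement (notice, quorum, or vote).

Notice: 9 days given; 8 required (9 ≥ 8). Satisfied.
Quorum: 14 present (interested directors count toward quorum); quorum is 10. Satisfied.
Vote: the related-party contract with a company controlled by Director Pahlke requires a majority of the disinterested directors present (14 − 3 = 11). A majority of 11 is 6, so 6 affirmative votes are needed; 6 voted in favor. Satisfied.

Valid — all requirements satisfied.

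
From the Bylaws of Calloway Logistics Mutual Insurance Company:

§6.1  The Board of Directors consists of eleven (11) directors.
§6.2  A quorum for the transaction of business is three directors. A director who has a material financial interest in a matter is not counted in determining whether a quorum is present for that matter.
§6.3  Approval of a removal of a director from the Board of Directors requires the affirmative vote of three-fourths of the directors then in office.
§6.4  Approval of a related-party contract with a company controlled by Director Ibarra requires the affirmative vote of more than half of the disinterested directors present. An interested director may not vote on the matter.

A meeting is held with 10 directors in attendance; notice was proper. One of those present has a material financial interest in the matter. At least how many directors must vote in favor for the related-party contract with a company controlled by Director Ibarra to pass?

5

The related-party contract with a company controlled by Director Ibarra requires a majority of the disinterested directors present (10 − 1 = 9).
A majority of 9 is 5.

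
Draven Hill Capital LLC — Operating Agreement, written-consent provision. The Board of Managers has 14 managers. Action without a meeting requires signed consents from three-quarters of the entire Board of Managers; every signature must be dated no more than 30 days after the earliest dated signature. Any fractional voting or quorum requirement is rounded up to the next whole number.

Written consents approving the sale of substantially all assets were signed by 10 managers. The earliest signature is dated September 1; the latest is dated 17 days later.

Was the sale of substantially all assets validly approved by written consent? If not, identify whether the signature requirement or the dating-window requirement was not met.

Not effective — insufficient signatures.

Signatures required: three-quarters of 14 — 3/4 of 14 = 10.50, rounded up to 11, so 11 needed; 10 signed. Insufficient.
Dating window: the latest signature is 17 days after the earliest; the limit is 30 days. Within the window.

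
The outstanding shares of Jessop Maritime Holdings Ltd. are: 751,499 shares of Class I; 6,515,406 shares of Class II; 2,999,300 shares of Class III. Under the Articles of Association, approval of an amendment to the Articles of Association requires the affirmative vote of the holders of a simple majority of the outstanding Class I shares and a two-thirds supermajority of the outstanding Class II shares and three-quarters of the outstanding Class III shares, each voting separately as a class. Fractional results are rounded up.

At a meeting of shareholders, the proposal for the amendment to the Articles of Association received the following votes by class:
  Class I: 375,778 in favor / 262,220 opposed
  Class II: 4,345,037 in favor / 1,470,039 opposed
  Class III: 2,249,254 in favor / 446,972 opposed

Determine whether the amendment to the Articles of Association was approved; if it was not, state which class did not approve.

Not approved — the Class III shares did not give the required vote.

Class I: a majority of 751499 is 375750; 375,750 required, 375,778 in favor — approved.
Class II: 2/3 of 6515406 = 4343604; 4,343,604 required, 4,345,037 in favor — approved.
Class III: 3/4 of 2999300 = 2249475; 2,249,475 required, 2,249,254 in favor — not approved.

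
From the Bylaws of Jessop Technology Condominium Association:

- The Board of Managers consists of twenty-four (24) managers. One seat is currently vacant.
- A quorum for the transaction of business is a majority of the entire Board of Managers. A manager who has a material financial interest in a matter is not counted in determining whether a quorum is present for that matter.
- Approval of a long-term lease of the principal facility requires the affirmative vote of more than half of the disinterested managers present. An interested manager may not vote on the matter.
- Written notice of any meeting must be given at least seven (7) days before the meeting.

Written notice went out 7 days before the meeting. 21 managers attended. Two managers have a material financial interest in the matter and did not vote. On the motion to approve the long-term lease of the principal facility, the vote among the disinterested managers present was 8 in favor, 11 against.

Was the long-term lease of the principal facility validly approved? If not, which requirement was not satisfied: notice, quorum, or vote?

Invalid — vote requirement not satisfied.

Notice: 7 days given; 7 required (7 ≥ 7). Satisfied.
Quorum: 21 present, but the 2 interested managers do not count, leaving 19. Quorum is 13. Satisfied.
Vote: the long-term lease of the principal facility requires a majority of the disinterested managers present (21 − 2 = 19). A majority of 19 is 10, so 10 affirmative votes are needed; 8 voted in favor. Not satisfied.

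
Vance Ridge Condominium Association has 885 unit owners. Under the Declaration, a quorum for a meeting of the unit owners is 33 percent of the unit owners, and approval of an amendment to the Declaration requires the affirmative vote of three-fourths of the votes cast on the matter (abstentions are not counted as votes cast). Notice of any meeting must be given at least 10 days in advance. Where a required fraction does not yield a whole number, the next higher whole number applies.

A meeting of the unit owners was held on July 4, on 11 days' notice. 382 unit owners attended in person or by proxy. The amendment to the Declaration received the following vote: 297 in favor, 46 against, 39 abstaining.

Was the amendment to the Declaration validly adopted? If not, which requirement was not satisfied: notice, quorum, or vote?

Valid — all requirements satisfied.

Notice: 11 days given; 10 required. Satisfied.
Quorum: 33% of 885 = 292.05, rounded up to 293; 382 present. Satisfied.
Vote: requires three-fourths of the votes cast (382 − 39 abstaining = 343); 3/4 of 343 = 257.25, rounded up to 258, so 258 needed; 297 in favor. Satisfied.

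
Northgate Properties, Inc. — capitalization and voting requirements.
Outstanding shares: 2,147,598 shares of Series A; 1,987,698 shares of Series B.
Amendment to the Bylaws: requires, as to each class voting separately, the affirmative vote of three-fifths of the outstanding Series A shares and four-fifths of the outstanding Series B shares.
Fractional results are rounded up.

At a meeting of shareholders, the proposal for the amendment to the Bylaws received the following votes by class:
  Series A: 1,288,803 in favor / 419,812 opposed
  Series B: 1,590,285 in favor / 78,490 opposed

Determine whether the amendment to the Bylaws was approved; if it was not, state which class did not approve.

Series A: 3/5 of 2147598 = 1288558.80, rounded up to 1288559; 1,288,559 required, 1,288,803 in favor — approved.
Series B: 4/5 of 1987698 = 1590158.40, rounded up to 1590159; 1,590,159 required, 1,590,285 in favor — approved.

Approved — every class gave the required vote.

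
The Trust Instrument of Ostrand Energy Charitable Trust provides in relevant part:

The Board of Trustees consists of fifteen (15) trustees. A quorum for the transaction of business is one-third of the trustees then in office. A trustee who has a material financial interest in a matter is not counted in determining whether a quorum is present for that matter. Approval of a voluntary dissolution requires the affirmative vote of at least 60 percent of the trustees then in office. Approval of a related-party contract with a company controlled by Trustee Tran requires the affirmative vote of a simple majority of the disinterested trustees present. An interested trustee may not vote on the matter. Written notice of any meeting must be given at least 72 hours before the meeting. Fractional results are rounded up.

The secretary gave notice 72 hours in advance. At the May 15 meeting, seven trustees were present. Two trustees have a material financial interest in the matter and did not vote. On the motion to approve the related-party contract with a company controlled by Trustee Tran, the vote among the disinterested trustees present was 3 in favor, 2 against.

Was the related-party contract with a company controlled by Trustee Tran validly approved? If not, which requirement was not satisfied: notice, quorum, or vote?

Notice: 72 hours given; 72 required (72 ≥ 72). Satisfied.
Quorum: 7 present, but the 2 interested trustees do not count, leaving 5. Quorum is 5. Satisfied.
Vote: the related-party contract with a company controlled by Trustee Tran requires a majority of the disinterested trustees present (7 − 2 = 5). A majority of 5 is 3, so 3 affirmative votes are needed; 3 voted in favor. Satisfied.

Valid — all requirements satisfied.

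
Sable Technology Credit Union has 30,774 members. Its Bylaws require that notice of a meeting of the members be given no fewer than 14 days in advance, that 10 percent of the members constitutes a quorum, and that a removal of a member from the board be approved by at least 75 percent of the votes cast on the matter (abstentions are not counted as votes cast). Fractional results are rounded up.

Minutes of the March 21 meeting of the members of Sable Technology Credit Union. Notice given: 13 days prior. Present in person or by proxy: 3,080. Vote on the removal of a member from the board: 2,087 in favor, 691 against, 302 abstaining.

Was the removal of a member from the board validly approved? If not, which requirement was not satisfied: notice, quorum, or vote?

Notice: 13 days given; 14 required. Not satisfied.
Quorum: 10% of 30,774 = 3,077.40, rounded up to 3,078; 3,080 present. Satisfied.
Vote: requires three-fourths of the votes cast (3,080 − 302 abstaining = 2,778); 3/4 of 2778 = 2083.50, rounded up to 2084, so 2,084 needed; 2,087 in favor. Satisfied.

Invalid — notice requirement not satisfied.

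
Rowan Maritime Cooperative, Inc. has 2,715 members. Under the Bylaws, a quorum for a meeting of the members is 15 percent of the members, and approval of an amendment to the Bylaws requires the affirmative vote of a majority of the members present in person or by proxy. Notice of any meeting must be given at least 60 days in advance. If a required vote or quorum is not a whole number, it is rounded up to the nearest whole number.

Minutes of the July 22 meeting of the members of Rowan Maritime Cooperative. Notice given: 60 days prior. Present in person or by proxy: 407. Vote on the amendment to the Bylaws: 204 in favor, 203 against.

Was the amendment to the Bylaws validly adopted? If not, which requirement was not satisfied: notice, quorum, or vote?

Notice: 60 days given; 60 required. Satisfied.
Quorum: 15% of 2,715 = 407.25, rounded up to 408; 407 present. Not satisfied.
Vote: requires a majority of those present (407); a majority of 407 is 204, so 204 needed; 204 in favor. Satisfied.

Invalid — quorum requirement not satisfied.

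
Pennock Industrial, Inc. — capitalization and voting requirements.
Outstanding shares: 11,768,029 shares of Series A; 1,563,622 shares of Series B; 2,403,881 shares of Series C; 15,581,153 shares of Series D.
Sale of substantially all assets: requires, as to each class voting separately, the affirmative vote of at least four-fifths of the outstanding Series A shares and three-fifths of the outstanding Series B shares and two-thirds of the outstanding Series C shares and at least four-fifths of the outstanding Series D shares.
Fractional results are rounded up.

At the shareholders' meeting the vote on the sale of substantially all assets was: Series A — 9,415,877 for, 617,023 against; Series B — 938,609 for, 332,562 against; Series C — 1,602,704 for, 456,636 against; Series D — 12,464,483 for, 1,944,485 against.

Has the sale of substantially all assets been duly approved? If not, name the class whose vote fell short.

Not approved — the Series D shares did not give the required vote.

Series A: 4/5 of 11768029 = 9414423.20, rounded up to 9414424; 9,414,424 required, 9,415,877 in favor — approved.
Series B: 3/5 of 1563622 = 938173.20, rounded up to 938174; 938,174 required, 938,609 in favor — approved.
Series C: 2/3 of 2403881 = 1602587.33, rounded up to 1602588; 1,602,588 required, 1,602,704 in favor — approved.
Series D: 4/5 of 15581153 = 12464922.40, rounded up to 12464923; 12,464,923 required, 12,464,483 in favor — not approved.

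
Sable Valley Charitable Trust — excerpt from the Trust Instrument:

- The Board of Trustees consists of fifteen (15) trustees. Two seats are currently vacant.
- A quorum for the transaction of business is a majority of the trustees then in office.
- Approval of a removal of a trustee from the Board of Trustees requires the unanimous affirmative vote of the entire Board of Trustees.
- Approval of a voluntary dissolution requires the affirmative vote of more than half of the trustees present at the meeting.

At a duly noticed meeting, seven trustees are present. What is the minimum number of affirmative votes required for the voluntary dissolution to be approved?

The voluntary dissolution requires a majority of the trustees present (7).
A majority of 7 is 4.

4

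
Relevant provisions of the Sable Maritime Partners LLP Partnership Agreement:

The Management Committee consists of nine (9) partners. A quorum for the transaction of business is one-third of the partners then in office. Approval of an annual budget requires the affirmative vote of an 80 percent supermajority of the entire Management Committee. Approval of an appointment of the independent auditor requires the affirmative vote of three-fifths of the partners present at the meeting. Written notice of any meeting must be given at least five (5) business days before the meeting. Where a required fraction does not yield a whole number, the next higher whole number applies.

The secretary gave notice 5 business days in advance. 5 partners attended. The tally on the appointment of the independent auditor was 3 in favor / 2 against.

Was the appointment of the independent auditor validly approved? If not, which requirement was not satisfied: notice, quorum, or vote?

Notice: 5 business days given; 5 required (5 ≥ 5). Satisfied.
Quorum: 5 present; quorum is 3. Satisfied.
Vote: the appointment of the independent auditor requires three-fifths of the partners present (5). 3/5 of 5 = 3, so 3 affirmative votes are needed; 3 voted in favor. Satisfied.

Valid — all requirements satisfied.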